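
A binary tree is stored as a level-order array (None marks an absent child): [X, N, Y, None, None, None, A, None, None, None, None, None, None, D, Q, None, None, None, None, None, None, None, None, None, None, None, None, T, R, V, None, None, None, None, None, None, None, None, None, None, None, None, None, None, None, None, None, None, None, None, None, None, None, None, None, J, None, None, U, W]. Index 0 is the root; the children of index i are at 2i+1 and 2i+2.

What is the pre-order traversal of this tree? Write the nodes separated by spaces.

X N Y A D T J R U Q V W

Pre-order visits the node, then its left subtree, then its right subtree.
Visit X.
At X: go left to N.
  N is a leaf — visit N.
At X: go right to Y.
  Visit Y.
  At Y: no left child.
  At Y: go right to A.
    Visit A.
    At A: go left to D.
      Visit D.
      At D: go left to T.
        Visit T.
        At T: go left to J.
          J is a leaf — visit J.
        At T: no right child.
      At D: go right to R.
        Visit R.
        At R: no left child.
        At R: go right to U.
          U is a leaf — visit U.
    At A: go right to Q.
      Visit Q.
      At Q: go left to V.
        Visit V.
        At V: go left to W.
          W is a leaf — visit W.
        At V: no right child.
      At Q: no right child.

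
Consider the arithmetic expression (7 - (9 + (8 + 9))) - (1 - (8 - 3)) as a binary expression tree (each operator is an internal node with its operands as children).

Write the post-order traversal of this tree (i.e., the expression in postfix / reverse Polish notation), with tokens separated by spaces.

Post-order on an expression tree gives postfix notation: for each operator, emit left operand, right operand, then the operator.

7 9 8 9 + + - 1 8 3 - - -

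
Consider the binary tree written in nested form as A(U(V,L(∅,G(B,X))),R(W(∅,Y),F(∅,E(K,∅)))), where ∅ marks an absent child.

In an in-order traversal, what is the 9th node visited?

Y

In-order visits the left subtree, then the node, then the right subtree.
At A: go left to U.
  At U: go left to V.
    V is a leaf — visit V.
  Visit U.
  At U: go right to L.
    At L: no left child.
    Visit L.
    At L: go right to G.
      At G: go left to B.
        B is a leaf — visit B.
      Visit G.
      At G: go right to X.
        X is a leaf — visit X.
Visit A.
At A: go right to R.
  At R: go left to W.
    At W: no left child.
    Visit W.
    At W: go right to Y.
      Y is a leaf — visit Y.
  Visit R.
  At R: go right to F.
    At F: no left child.
    Visit F.
    At F: go right to E.
      At E: go left to K.
        K is a leaf — visit K.
      Visit E.
      At E: no right child.
Full in-order sequence: V, U, L, B, G, X, A, W, Y, R, F, K, E.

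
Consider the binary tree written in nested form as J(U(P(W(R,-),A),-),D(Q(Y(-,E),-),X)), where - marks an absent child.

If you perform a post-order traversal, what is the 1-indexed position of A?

Post-order visits the left subtree, then the right subtree, then the node.
At J: go left to U.
  At U: go left to P.
    At P: go left to W.
      At W: go left to R.
        R is a leaf — visit R.
      At W: no right child.
      Visit W.
    At P: go right to A.
      A is a leaf — visit A.
    Visit P.
  At U: no right child.
  Visit U.
At J: go right to D.
  At D: go left to Q.
    At Q: go left to Y.
      At Y: no left child.
      At Y: go right to E.
        E is a leaf — visit E.
      Visit Y.
    At Q: no right child.
    Visit Q.
  At D: go right to X.
    X is a leaf — visit X.
  Visit D.
Visit J.
Full post-order sequence: R, W, A, P, U, E, Y, Q, X, D, J.

3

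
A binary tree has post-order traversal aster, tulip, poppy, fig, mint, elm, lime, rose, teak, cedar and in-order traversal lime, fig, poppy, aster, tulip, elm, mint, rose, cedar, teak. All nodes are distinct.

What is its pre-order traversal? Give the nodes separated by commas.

cedar, rose, lime, elm, fig, poppy, tulip, aster, mint, teak

The last element of post-order is the root; it splits in-order into left and right subtrees.
Root cedar: left subtree has 8 nodes {lime, fig, poppy, aster, tulip, elm, mint, rose}, right has 1 {teak}.
  Root rose: left subtree has 7 nodes {lime, fig, poppy, aster, tulip, elm, mint}, right has 0 { }.
    Root lime: left subtree has 0 nodes { }, right has 6 {fig, poppy, aster, tulip, elm, mint}.
      Root elm: left subtree has 4 nodes {fig, poppy, aster, tulip}, right has 1 {mint}.
        Root fig: left subtree has 0 nodes { }, right has 3 {poppy, aster, tulip}.
          Root poppy: left subtree has 0 nodes { }, right has 2 {aster, tulip}.
            Root tulip: left subtree has 1 node {aster}, right has 0 { }.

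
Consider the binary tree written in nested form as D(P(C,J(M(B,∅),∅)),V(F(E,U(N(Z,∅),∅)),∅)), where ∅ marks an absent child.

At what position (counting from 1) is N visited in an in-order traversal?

In-order visits the left subtree, then the node, then the right subtree.
At D: go left to P.
  At P: go left to C.
    C is a leaf — visit C.
  Visit P.
  At P: go right to J.
    At J: go left to M.
      At M: go left to B.
        B is a leaf — visit B.
      Visit M.
      At M: no right child.
    Visit J.
    At J: no right child.
Visit D.
At D: go right to V.
  At V: go left to F.
    At F: go left to E.
      E is a leaf — visit E.
    Visit F.
    At F: go right to U.
      At U: go left to N.
        At N: go left to Z.
          Z is a leaf — visit Z.
        Visit N.
        At N: no right child.
      Visit U.
      At U: no right child.
  Visit V.
  At V: no right child.
Full in-order sequence: C, P, B, M, J, D, E, F, Z, N, U, V.

10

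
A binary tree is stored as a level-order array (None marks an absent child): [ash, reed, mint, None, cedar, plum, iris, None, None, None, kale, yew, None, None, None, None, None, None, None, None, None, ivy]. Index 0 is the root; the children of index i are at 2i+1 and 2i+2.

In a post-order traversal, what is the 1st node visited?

Post-order visits the left subtree, then the right subtree, then the node.
At ash: go left to reed.
  At reed: no left child.
  At reed: go right to cedar.
    At cedar: no left child.
    At cedar: go right to kale.
      At kale: go left to ivy.
        ivy is a leaf — visit ivy.
      At kale: no right child.
      Visit kale.
    Visit cedar.
  Visit reed.
At ash: go right to mint.
  At mint: go left to plum.
    At plum: go left to yew.
      yew is a leaf — visit yew.
    At plum: no right child.
    Visit plum.
  At mint: go right to iris.
    iris is a leaf — visit iris.
  Visit mint.
Visit ash.
Full post-order sequence: ivy, kale, cedar, reed, yew, plum, iris, mint, ash.

ivy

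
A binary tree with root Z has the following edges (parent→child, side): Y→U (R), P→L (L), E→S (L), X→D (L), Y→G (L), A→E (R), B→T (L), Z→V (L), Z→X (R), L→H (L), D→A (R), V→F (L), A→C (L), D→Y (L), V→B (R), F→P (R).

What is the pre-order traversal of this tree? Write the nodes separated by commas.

Z, V, F, P, L, H, B, T, X, D, Y, G, U, A, C, E, S

Pre-order visits the node, then its left subtree, then its right subtree.
Visit Z.
At Z: go left to V.
  Visit V.
  At V: go left to F.
    Visit F.
    At F: no left child.
    At F: go right to P.
      Visit P.
      At P: go left to L.
        Visit L.
        At L: go left to H.
          H is a leaf — visit H.
        At L: no right child.
      At P: no right child.
  At V: go right to B.
    Visit B.
    At B: go left to T.
      T is a leaf — visit T.
    At B: no right child.
At Z: go right to X.
  Visit X.
  At X: go left to D.
    Visit D.
    At D: go left to Y.
      Visit Y.
      At Y: go left to G.
        G is a leaf — visit G.
      At Y: go right to U.
        U is a leaf — visit U.
    At D: go right to A.
      Visit A.
      At A: go left to C.
        C is a leaf — visit C.
      At A: go right to E.
        Visit E.
        At E: go left to S.
          S is a leaf — visit S.
        At E: no right child.
  At X: no right child.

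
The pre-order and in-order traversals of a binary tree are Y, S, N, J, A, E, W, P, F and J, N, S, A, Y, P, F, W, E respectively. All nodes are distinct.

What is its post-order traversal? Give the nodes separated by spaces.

The first element of pre-order is the root; it splits in-order into left and right subtrees.
Root Y: left subtree has 4 nodes {J, N, S, A}, right has 4 {P, F, W, E}.
  Root S: left subtree has 2 nodes {J, N}, right has 1 {A}.
    Root N: left subtree has 1 node {J}, right has 0 { }.
  Root E: left subtree has 3 nodes {P, F, W}, right has 0 { }.
    Root W: left subtree has 2 nodes {P, F}, right has 0 { }.
      Root P: left subtree has 0 nodes { }, right has 1 {F}.

J N A S F P W E Y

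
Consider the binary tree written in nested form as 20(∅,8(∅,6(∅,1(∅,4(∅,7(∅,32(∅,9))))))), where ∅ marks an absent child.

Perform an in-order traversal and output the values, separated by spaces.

20 8 6 1 4 7 32 9

In-order visits the left subtree, then the node, then the right subtree.
At 20: no left child.
Visit 20.
At 20: go right to 8.
  At 8: no left child.
  Visit 8.
  At 8: go right to 6.
    At 6: no left child.
    Visit 6.
    At 6: go right to 1.
      At 1: no left child.
      Visit 1.
      At 1: go right to 4.
        At 4: no left child.
        Visit 4.
        At 4: go right to 7.
          At 7: no left child.
          Visit 7.
          At 7: go right to 32.
            At 32: no left child.
            Visit 32.
            At 32: go right to 9.
              9 is a leaf — visit 9.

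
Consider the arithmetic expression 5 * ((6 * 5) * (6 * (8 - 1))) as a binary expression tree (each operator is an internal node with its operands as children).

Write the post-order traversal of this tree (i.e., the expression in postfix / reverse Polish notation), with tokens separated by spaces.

Post-order on an expression tree gives postfix notation: for each operator, emit left operand, right operand, then the operator.

5 6 5 * 6 8 1 - * * *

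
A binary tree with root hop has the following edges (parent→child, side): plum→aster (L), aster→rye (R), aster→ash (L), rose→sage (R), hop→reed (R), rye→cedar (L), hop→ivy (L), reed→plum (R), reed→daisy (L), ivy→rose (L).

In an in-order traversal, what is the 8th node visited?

aster

In-order visits the left subtree, then the node, then the right subtree.
At hop: go left to ivy.
  At ivy: go left to rose.
    At rose: no left child.
    Visit rose.
    At rose: go right to sage.
      sage is a leaf — visit sage.
  Visit ivy.
  At ivy: no right child.
Visit hop.
At hop: go right to reed.
  At reed: go left to daisy.
    daisy is a leaf — visit daisy.
  Visit reed.
  At reed: go right to plum.
    At plum: go left to aster.
      At aster: go left to ash.
        ash is a leaf — visit ash.
      Visit aster.
      At aster: go right to rye.
        At rye: go left to cedar.
          cedar is a leaf — visit cedar.
        Visit rye.
        At rye: no right child.
    Visit plum.
    At plum: no right child.
Full in-order sequence: rose, sage, ivy, hop, daisy, reed, ash, aster, cedar, rye, plum.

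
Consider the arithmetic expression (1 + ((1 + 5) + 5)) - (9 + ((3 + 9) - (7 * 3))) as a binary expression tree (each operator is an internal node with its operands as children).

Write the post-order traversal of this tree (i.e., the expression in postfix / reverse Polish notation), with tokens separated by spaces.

Post-order on an expression tree gives postfix notation: for each operator, emit left operand, right operand, then the operator.

1 1 5 + 5 + + 9 3 9 + 7 3 * - + -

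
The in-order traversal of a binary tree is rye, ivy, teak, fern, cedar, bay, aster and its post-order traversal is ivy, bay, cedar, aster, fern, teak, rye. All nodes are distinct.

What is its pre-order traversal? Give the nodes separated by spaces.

The last element of post-order is the root; it splits in-order into left and right subtrees.
Root rye: left subtree has 0 nodes { }, right has 6 {ivy, teak, fern, cedar, bay, aster}.
  Root teak: left subtree has 1 node {ivy}, right has 4 {fern, cedar, bay, aster}.
    Root fern: left subtree has 0 nodes { }, right has 3 {cedar, bay, aster}.
      Root aster: left subtree has 2 nodes {cedar, bay}, right has 0 { }.
        Root cedar: left subtree has 0 nodes { }, right has 1 {bay}.

rye teak ivy fern aster cedar bay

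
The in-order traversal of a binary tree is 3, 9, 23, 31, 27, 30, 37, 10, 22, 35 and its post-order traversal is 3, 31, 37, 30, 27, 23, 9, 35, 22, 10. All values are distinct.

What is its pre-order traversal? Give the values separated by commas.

10, 9, 3, 23, 27, 31, 30, 37, 22, 35

The last element of post-order is the root; it splits in-order into left and right subtrees.
Root 10: left subtree has 7 nodes {3, 9, 23, 31, 27, 30, 37}, right has 2 {22, 35}.
  Root 9: left subtree has 1 node {3}, right has 5 {23, 31, 27, 30, 37}.
    Root 23: left subtree has 0 nodes { }, right has 4 {31, 27, 30, 37}.
      Root 27: left subtree has 1 node {31}, right has 2 {30, 37}.
        Root 30: left subtree has 0 nodes { }, right has 1 {37}.
  Root 22: left subtree has 0 nodes { }, right has 1 {35}.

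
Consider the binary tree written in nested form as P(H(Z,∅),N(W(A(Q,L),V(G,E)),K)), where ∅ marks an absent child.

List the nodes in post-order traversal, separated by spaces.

Z H Q L A G E V W K N P

Post-order visits the left subtree, then the right subtree, then the node.
At P: go left to H.
  At H: go left to Z.
    Z is a leaf — visit Z.
  At H: no right child.
  Visit H.
At P: go right to N.
  At N: go left to W.
    At W: go left to A.
      At A: go left to Q.
        Q is a leaf — visit Q.
      At A: go right to L.
        L is a leaf — visit L.
      Visit A.
    At W: go right to V.
      At V: go left to G.
        G is a leaf — visit G.
      At V: go right to E.
        E is a leaf — visit E.
      Visit V.
    Visit W.
  At N: go right to K.
    K is a leaf — visit K.
  Visit N.
Visit P.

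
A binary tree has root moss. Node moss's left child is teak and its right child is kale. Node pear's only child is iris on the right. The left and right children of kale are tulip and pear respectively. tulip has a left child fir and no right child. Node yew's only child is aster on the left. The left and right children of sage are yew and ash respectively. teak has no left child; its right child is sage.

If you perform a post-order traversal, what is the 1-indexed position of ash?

3

Post-order visits the left subtree, then the right subtree, then the node.
At moss: go left to teak.
  At teak: no left child.
  At teak: go right to sage.
    At sage: go left to yew.
      At yew: go left to aster.
        aster is a leaf — visit aster.
      At yew: no right child.
      Visit yew.
    At sage: go right to ash.
      ash is a leaf — visit ash.
    Visit sage.
  Visit teak.
At moss: go right to kale.
  At kale: go left to tulip.
    At tulip: go left to fir.
      fir is a leaf — visit fir.
    At tulip: no right child.
    Visit tulip.
  At kale: go right to pear.
    At pear: no left child.
    At pear: go right to iris.
      iris is a leaf — visit iris.
    Visit pear.
  Visit kale.
Visit moss.
Full post-order sequence: aster, yew, ash, sage, teak, fir, tulip, iris, pear, kale, moss.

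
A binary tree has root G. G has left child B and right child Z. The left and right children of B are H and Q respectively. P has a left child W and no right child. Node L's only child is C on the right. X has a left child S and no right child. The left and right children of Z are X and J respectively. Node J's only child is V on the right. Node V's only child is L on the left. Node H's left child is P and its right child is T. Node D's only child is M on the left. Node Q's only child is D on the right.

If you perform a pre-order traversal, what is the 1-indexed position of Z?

Pre-order visits the node, then its left subtree, then its right subtree.
Visit G.
At G: go left to B.
  Visit B.
  At B: go left to H.
    Visit H.
    At H: go left to P.
      Visit P.
      At P: go left to W.
        W is a leaf — visit W.
      At P: no right child.
    At H: go right to T.
      T is a leaf — visit T.
  At B: go right to Q.
    Visit Q.
    At Q: no left child.
    At Q: go right to D.
      Visit D.
      At D: go left to M.
        M is a leaf — visit M.
      At D: no right child.
At G: go right to Z.
  Visit Z.
  At Z: go left to X.
    Visit X.
    At X: go left to S.
      S is a leaf — visit S.
    At X: no right child.
  At Z: go right to J.
    Visit J.
    At J: no left child.
    At J: go right to V.
      Visit V.
      At V: go left to L.
        Visit L.
        At L: no left child.
        At L: go right to C.
          C is a leaf — visit C.
      At V: no right child.
Full pre-order sequence: G, B, H, P, W, T, Q, D, M, Z, X, S, J, V, L, C.

10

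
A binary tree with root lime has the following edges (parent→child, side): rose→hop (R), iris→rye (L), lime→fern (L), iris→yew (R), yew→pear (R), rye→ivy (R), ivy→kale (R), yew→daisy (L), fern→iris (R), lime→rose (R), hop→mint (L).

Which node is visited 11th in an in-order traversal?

In-order visits the left subtree, then the node, then the right subtree.
At lime: go left to fern.
  At fern: no left child.
  Visit fern.
  At fern: go right to iris.
    At iris: go left to rye.
      At rye: no left child.
      Visit rye.
      At rye: go right to ivy.
        At ivy: no left child.
        Visit ivy.
        At ivy: go right to kale.
          kale is a leaf — visit kale.
    Visit iris.
    At iris: go right to yew.
      At yew: go left to daisy.
        daisy is a leaf — visit daisy.
      Visit yew.
      At yew: go right to pear.
        pear is a leaf — visit pear.
Visit lime.
At lime: go right to rose.
  At rose: no left child.
  Visit rose.
  At rose: go right to hop.
    At hop: go left to mint.
      mint is a leaf — visit mint.
    Visit hop.
    At hop: no right child.
Full in-order sequence: fern, rye, ivy, kale, iris, daisy, yew, pear, lime, rose, mint, hop.

mint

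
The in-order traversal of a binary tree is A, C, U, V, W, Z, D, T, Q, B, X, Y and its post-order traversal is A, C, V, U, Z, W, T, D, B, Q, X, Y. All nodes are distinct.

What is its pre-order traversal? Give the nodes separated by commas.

Y, X, Q, D, W, U, C, A, V, Z, T, B

The last element of post-order is the root; it splits in-order into left and right subtrees.
Root Y: left subtree has 11 nodes {A, C, U, V, W, Z, D, T, Q, B, X}, right has 0 { }.
  Root X: left subtree has 10 nodes {A, C, U, V, W, Z, D, T, Q, B}, right has 0 { }.
    Root Q: left subtree has 8 nodes {A, C, U, V, W, Z, D, T}, right has 1 {B}.
      Root D: left subtree has 6 nodes {A, C, U, V, W, Z}, right has 1 {T}.
        Root W: left subtree has 4 nodes {A, C, U, V}, right has 1 {Z}.
          Root U: left subtree has 2 nodes {A, C}, right has 1 {V}.
            Root C: left subtree has 1 node {A}, right has 0 { }.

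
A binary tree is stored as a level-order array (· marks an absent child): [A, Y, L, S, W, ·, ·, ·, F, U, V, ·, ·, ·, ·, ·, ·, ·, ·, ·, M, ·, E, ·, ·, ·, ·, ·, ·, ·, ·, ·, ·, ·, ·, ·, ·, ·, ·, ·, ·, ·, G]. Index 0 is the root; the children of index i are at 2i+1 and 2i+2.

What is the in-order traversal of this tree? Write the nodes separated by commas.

S, F, Y, U, M, G, W, V, E, A, L

In-order visits the left subtree, then the node, then the right subtree.
At A: go left to Y.
  At Y: go left to S.
    At S: no left child.
    Visit S.
    At S: go right to F.
      F is a leaf — visit F.
  Visit Y.
  At Y: go right to W.
    At W: go left to U.
      At U: no left child.
      Visit U.
      At U: go right to M.
        At M: no left child.
        Visit M.
        At M: go right to G.
          G is a leaf — visit G.
    Visit W.
    At W: go right to V.
      At V: no left child.
      Visit V.
      At V: go right to E.
        E is a leaf — visit E.
Visit A.
At A: go right to L.
  L is a leaf — visit L.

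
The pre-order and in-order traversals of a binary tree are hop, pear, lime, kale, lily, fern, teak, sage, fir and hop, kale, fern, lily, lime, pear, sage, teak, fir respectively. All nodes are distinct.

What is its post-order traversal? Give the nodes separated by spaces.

The first element of pre-order is the root; it splits in-order into left and right subtrees.
Root hop: left subtree has 0 nodes { }, right has 8 {kale, fern, lily, lime, pear, sage, teak, fir}.
  Root pear: left subtree has 4 nodes {kale, fern, lily, lime}, right has 3 {sage, teak, fir}.
    Root lime: left subtree has 3 nodes {kale, fern, lily}, right has 0 { }.
      Root kale: left subtree has 0 nodes { }, right has 2 {fern, lily}.
        Root lily: left subtree has 1 node {fern}, right has 0 { }.
    Root teak: left subtree has 1 node {sage}, right has 1 {fir}.

fern lily kale lime sage fir teak pear hop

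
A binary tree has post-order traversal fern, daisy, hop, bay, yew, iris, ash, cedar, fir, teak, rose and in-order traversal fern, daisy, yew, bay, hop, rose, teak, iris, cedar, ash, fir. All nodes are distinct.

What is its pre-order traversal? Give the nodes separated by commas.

rose, yew, daisy, fern, bay, hop, teak, fir, cedar, iris, ash

The last element of post-order is the root; it splits in-order into left and right subtrees.
Root rose: left subtree has 5 nodes {fern, daisy, yew, bay, hop}, right has 5 {teak, iris, cedar, ash, fir}.
  Root yew: left subtree has 2 nodes {fern, daisy}, right has 2 {bay, hop}.
    Root daisy: left subtree has 1 node {fern}, right has 0 { }.
    Root bay: left subtree has 0 nodes { }, right has 1 {hop}.
  Root teak: left subtree has 0 nodes { }, right has 4 {iris, cedar, ash, fir}.
    Root fir: left subtree has 3 nodes {iris, cedar, ash}, right has 0 { }.
      Root cedar: left subtree has 1 node {iris}, right has 1 {ash}.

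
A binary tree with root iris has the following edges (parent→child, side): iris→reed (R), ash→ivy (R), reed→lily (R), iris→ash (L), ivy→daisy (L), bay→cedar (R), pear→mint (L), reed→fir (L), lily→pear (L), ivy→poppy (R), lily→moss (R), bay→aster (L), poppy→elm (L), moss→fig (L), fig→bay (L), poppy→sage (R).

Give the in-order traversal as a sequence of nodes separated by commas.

In-order visits the left subtree, then the node, then the right subtree.
At iris: go left to ash.
  At ash: no left child.
  Visit ash.
  At ash: go right to ivy.
    At ivy: go left to daisy.
      daisy is a leaf — visit daisy.
    Visit ivy.
    At ivy: go right to poppy.
      At poppy: go left to elm.
        elm is a leaf — visit elm.
      Visit poppy.
      At poppy: go right to sage.
        sage is a leaf — visit sage.
Visit iris.
At iris: go right to reed.
  At reed: go left to fir.
    fir is a leaf — visit fir.
  Visit reed.
  At reed: go right to lily.
    At lily: go left to pear.
      At pear: go left to mint.
        mint is a leaf — visit mint.
      Visit pear.
      At pear: no right child.
    Visit lily.
    At lily: go right to moss.
      At moss: go left to fig.
        At fig: go left to bay.
          At bay: go left to aster.
            aster is a leaf — visit aster.
          Visit bay.
          At bay: go right to cedar.
            cedar is a leaf — visit cedar.
        Visit fig.
        At fig: no right child.
      Visit moss.
      At moss: no right child.

ash, daisy, ivy, elm, poppy, sage, iris, fir, reed, mint, pear, lily, aster, bay, cedar, fig, moss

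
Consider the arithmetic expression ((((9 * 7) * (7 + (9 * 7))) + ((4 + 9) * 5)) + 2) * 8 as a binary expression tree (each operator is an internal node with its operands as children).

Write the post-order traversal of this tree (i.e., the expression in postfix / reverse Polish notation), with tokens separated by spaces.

9 7 * 7 9 7 * + * 4 9 + 5 * + 2 + 8 *

Post-order on an expression tree gives postfix notation: for each operator, emit left operand, right operand, then the operator.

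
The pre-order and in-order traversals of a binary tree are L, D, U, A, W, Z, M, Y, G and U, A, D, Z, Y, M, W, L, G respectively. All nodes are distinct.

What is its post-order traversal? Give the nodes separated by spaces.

The first element of pre-order is the root; it splits in-order into left and right subtrees.
Root L: left subtree has 7 nodes {U, A, D, Z, Y, M, W}, right has 1 {G}.
  Root D: left subtree has 2 nodes {U, A}, right has 4 {Z, Y, M, W}.
    Root U: left subtree has 0 nodes { }, right has 1 {A}.
    Root W: left subtree has 3 nodes {Z, Y, M}, right has 0 { }.
      Root Z: left subtree has 0 nodes { }, right has 2 {Y, M}.
        Root M: left subtree has 1 node {Y}, right has 0 { }.

A U Y M Z W D G L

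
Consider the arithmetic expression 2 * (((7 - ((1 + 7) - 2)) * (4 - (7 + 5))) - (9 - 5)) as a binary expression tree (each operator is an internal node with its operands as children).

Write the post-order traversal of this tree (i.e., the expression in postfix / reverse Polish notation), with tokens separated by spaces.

Post-order on an expression tree gives postfix notation: for each operator, emit left operand, right operand, then the operator.

2 7 1 7 + 2 - - 4 7 5 + - * 9 5 - - *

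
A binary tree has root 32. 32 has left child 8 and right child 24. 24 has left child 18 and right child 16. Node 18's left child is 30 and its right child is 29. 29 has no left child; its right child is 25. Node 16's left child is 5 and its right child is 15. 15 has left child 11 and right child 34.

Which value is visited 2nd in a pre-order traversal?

8

Pre-order visits the node, then its left subtree, then its right subtree.
Visit 32.
At 32: go left to 8.
  8 is a leaf — visit 8.
At 32: go right to 24.
  Visit 24.
  At 24: go left to 18.
    Visit 18.
    At 18: go left to 30.
      30 is a leaf — visit 30.
    At 18: go right to 29.
      Visit 29.
      At 29: no left child.
      At 29: go right to 25.
        25 is a leaf — visit 25.
  At 24: go right to 16.
    Visit 16.
    At 16: go left to 5.
      5 is a leaf — visit 5.
    At 16: go right to 15.
      Visit 15.
      At 15: go left to 11.
        11 is a leaf — visit 11.
      At 15: go right to 34.
        34 is a leaf — visit 34.
Full pre-order sequence: 32, 8, 24, 18, 30, 29, 25, 16, 5, 15, 11, 34.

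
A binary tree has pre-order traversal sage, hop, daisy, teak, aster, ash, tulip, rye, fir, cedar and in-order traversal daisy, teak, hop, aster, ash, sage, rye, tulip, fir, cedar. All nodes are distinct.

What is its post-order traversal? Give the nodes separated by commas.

The first element of pre-order is the root; it splits in-order into left and right subtrees.
Root sage: left subtree has 5 nodes {daisy, teak, hop, aster, ash}, right has 4 {rye, tulip, fir, cedar}.
  Root hop: left subtree has 2 nodes {daisy, teak}, right has 2 {aster, ash}.
    Root daisy: left subtree has 0 nodes { }, right has 1 {teak}.
    Root aster: left subtree has 0 nodes { }, right has 1 {ash}.
  Root tulip: left subtree has 1 node {rye}, right has 2 {fir, cedar}.
    Root fir: left subtree has 0 nodes { }, right has 1 {cedar}.

teak, daisy, ash, aster, hop, rye, cedar, fir, tulip, sage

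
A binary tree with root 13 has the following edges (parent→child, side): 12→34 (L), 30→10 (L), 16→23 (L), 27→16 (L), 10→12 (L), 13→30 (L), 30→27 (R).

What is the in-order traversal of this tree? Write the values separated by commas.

In-order visits the left subtree, then the node, then the right subtree.
At 13: go left to 30.
  At 30: go left to 10.
    At 10: go left to 12.
      At 12: go left to 34.
        34 is a leaf — visit 34.
      Visit 12.
      At 12: no right child.
    Visit 10.
    At 10: no right child.
  Visit 30.
  At 30: go right to 27.
    At 27: go left to 16.
      At 16: go left to 23.
        23 is a leaf — visit 23.
      Visit 16.
      At 16: no right child.
    Visit 27.
    At 27: no right child.
Visit 13.
At 13: no right child.

34, 12, 10, 30, 23, 16, 27, 13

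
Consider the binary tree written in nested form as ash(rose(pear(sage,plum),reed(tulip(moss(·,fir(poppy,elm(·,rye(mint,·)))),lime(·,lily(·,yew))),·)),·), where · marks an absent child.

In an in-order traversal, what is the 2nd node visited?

pear

In-order visits the left subtree, then the node, then the right subtree.
At ash: go left to rose.
  At rose: go left to pear.
    At pear: go left to sage.
      sage is a leaf — visit sage.
    Visit pear.
    At pear: go right to plum.
      plum is a leaf — visit plum.
  Visit rose.
  At rose: go right to reed.
    At reed: go left to tulip.
      At tulip: go left to moss.
        At moss: no left child.
        Visit moss.
        At moss: go right to fir.
          At fir: go left to poppy.
            poppy is a leaf — visit poppy.
          Visit fir.
          At fir: go right to elm.
            At elm: no left child.
            Visit elm.
            At elm: go right to rye.
              At rye: go left to mint.
                mint is a leaf — visit mint.
              Visit rye.
              At rye: no right child.
      Visit tulip.
      At tulip: go right to lime.
        At lime: no left child.
        Visit lime.
        At lime: go right to lily.
          At lily: no left child.
          Visit lily.
          At lily: go right to yew.
            yew is a leaf — visit yew.
    Visit reed.
    At reed: no right child.
Visit ash.
At ash: no right child.
Full in-order sequence: sage, pear, plum, rose, moss, poppy, fir, elm, mint, rye, tulip, lime, lily, yew, reed, ash.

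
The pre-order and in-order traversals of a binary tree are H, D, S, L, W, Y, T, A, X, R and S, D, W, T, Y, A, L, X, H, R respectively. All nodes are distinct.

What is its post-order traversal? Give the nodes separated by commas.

The first element of pre-order is the root; it splits in-order into left and right subtrees.
Root H: left subtree has 8 nodes {S, D, W, T, Y, A, L, X}, right has 1 {R}.
  Root D: left subtree has 1 node {S}, right has 6 {W, T, Y, A, L, X}.
    Root L: left subtree has 4 nodes {W, T, Y, A}, right has 1 {X}.
      Root W: left subtree has 0 nodes { }, right has 3 {T, Y, A}.
        Root Y: left subtree has 1 node {T}, right has 1 {A}.

S, T, A, Y, W, X, L, D, R, H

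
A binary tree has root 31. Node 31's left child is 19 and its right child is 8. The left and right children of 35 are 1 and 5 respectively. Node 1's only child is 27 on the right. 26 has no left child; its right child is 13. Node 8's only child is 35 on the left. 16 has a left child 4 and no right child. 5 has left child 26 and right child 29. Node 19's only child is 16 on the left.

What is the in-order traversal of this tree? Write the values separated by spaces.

4 16 19 31 1 27 35 26 13 5 29 8

In-order visits the left subtree, then the node, then the right subtree.
At 31: go left to 19.
  At 19: go left to 16.
    At 16: go left to 4.
      4 is a leaf — visit 4.
    Visit 16.
    At 16: no right child.
  Visit 19.
  At 19: no right child.
Visit 31.
At 31: go right to 8.
  At 8: go left to 35.
    At 35: go left to 1.
      At 1: no left child.
      Visit 1.
      At 1: go right to 27.
        27 is a leaf — visit 27.
    Visit 35.
    At 35: go right to 5.
      At 5: go left to 26.
        At 26: no left child.
        Visit 26.
        At 26: go right to 13.
          13 is a leaf — visit 13.
      Visit 5.
      At 5: go right to 29.
        29 is a leaf — visit 29.
  Visit 8.
  At 8: no right child.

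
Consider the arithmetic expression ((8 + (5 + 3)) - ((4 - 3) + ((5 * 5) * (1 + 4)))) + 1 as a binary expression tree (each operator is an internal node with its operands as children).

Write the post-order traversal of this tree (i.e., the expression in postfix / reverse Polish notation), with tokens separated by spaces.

Post-order on an expression tree gives postfix notation: for each operator, emit left operand, right operand, then the operator.

8 5 3 + + 4 3 - 5 5 * 1 4 + * + - 1 +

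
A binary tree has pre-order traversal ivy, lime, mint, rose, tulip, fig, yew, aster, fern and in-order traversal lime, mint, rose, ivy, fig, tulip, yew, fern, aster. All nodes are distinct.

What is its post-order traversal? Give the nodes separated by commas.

The first element of pre-order is the root; it splits in-order into left and right subtrees.
Root ivy: left subtree has 3 nodes {lime, mint, rose}, right has 5 {fig, tulip, yew, fern, aster}.
  Root lime: left subtree has 0 nodes { }, right has 2 {mint, rose}.
    Root mint: left subtree has 0 nodes { }, right has 1 {rose}.
  Root tulip: left subtree has 1 node {fig}, right has 3 {yew, fern, aster}.
    Root yew: left subtree has 0 nodes { }, right has 2 {fern, aster}.
      Root aster: left subtree has 1 node {fern}, right has 0 { }.

rose, mint, lime, fig, fern, aster, yew, tulip, ivy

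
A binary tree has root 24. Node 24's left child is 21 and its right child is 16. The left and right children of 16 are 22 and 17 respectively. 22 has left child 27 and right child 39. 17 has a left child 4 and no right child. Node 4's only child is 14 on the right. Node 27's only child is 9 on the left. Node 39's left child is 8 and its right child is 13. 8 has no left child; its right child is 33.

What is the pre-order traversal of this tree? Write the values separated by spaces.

24 21 16 22 27 9 39 8 33 13 17 4 14

Pre-order visits the node, then its left subtree, then its right subtree.
Visit 24.
At 24: go left to 21.
  21 is a leaf — visit 21.
At 24: go right to 16.
  Visit 16.
  At 16: go left to 22.
    Visit 22.
    At 22: go left to 27.
      Visit 27.
      At 27: go left to 9.
        9 is a leaf — visit 9.
      At 27: no right child.
    At 22: go right to 39.
      Visit 39.
      At 39: go left to 8.
        Visit 8.
        At 8: no left child.
        At 8: go right to 33.
          33 is a leaf — visit 33.
      At 39: go right to 13.
        13 is a leaf — visit 13.
  At 16: go right to 17.
    Visit 17.
    At 17: go left to 4.
      Visit 4.
      At 4: no left child.
      At 4: go right to 14.
        14 is a leaf — visit 14.
    At 17: no right child.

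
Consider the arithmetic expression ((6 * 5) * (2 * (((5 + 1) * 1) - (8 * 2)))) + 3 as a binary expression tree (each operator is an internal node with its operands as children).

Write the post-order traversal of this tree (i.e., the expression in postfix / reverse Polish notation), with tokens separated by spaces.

6 5 * 2 5 1 + 1 * 8 2 * - * * 3 +

Post-order on an expression tree gives postfix notation: for each operator, emit left operand, right operand, then the operator.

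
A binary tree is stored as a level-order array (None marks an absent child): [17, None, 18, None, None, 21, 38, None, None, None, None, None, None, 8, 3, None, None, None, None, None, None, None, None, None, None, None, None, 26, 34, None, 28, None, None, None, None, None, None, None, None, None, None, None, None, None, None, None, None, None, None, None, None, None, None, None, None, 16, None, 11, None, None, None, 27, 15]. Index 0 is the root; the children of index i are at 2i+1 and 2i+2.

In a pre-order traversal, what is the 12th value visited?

Pre-order visits the node, then its left subtree, then its right subtree.
Visit 17.
At 17: no left child.
At 17: go right to 18.
  Visit 18.
  At 18: go left to 21.
    21 is a leaf — visit 21.
  At 18: go right to 38.
    Visit 38.
    At 38: go left to 8.
      Visit 8.
      At 8: go left to 26.
        Visit 26.
        At 26: go left to 16.
          16 is a leaf — visit 16.
        At 26: no right child.
      At 8: go right to 34.
        Visit 34.
        At 34: go left to 11.
          11 is a leaf — visit 11.
        At 34: no right child.
    At 38: go right to 3.
      Visit 3.
      At 3: no left child.
      At 3: go right to 28.
        Visit 28.
        At 28: go left to 27.
          27 is a leaf — visit 27.
        At 28: go right to 15.
          15 is a leaf — visit 15.
Full pre-order sequence: 17, 18, 21, 38, 8, 26, 16, 34, 11, 3, 28, 27, 15.

27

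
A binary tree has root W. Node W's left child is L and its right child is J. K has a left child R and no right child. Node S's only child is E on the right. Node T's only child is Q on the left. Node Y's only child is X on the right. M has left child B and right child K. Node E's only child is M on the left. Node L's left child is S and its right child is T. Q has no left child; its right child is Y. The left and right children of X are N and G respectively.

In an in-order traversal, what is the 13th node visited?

T

In-order visits the left subtree, then the node, then the right subtree.
At W: go left to L.
  At L: go left to S.
    At S: no left child.
    Visit S.
    At S: go right to E.
      At E: go left to M.
        At M: go left to B.
          B is a leaf — visit B.
        Visit M.
        At M: go right to K.
          At K: go left to R.
            R is a leaf — visit R.
          Visit K.
          At K: no right child.
      Visit E.
      At E: no right child.
  Visit L.
  At L: go right to T.
    At T: go left to Q.
      At Q: no left child.
      Visit Q.
      At Q: go right to Y.
        At Y: no left child.
        Visit Y.
        At Y: go right to X.
          At X: go left to N.
            N is a leaf — visit N.
          Visit X.
          At X: go right to G.
            G is a leaf — visit G.
    Visit T.
    At T: no right child.
Visit W.
At W: go right to J.
  J is a leaf — visit J.
Full in-order sequence: S, B, M, R, K, E, L, Q, Y, N, X, G, T, W, J.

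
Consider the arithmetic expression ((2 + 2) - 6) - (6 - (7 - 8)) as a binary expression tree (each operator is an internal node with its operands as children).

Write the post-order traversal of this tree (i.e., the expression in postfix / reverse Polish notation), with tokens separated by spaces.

2 2 + 6 - 6 7 8 - - -

Post-order on an expression tree gives postfix notation: for each operator, emit left operand, right operand, then the operator.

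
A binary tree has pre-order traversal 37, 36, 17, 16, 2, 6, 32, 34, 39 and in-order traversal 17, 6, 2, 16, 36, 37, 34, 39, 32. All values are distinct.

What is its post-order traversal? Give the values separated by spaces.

6 2 16 17 36 39 34 32 37

The first element of pre-order is the root; it splits in-order into left and right subtrees.
Root 37: left subtree has 5 nodes {17, 6, 2, 16, 36}, right has 3 {34, 39, 32}.
  Root 36: left subtree has 4 nodes {17, 6, 2, 16}, right has 0 { }.
    Root 17: left subtree has 0 nodes { }, right has 3 {6, 2, 16}.
      Root 16: left subtree has 2 nodes {6, 2}, right has 0 { }.
        Root 2: left subtree has 1 node {6}, right has 0 { }.
  Root 32: left subtree has 2 nodes {34, 39}, right has 0 { }.
    Root 34: left subtree has 0 nodes { }, right has 1 {39}.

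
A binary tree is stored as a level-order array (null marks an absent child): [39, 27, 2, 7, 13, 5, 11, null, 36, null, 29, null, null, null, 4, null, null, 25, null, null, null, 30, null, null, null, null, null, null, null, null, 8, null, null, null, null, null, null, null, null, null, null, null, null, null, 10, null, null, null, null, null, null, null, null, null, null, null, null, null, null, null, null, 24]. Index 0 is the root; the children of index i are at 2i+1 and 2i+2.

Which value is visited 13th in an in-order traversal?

In-order visits the left subtree, then the node, then the right subtree.
At 39: go left to 27.
  At 27: go left to 7.
    At 7: no left child.
    Visit 7.
    At 7: go right to 36.
      At 36: go left to 25.
        25 is a leaf — visit 25.
      Visit 36.
      At 36: no right child.
  Visit 27.
  At 27: go right to 13.
    At 13: no left child.
    Visit 13.
    At 13: go right to 29.
      At 29: go left to 30.
        At 30: no left child.
        Visit 30.
        At 30: go right to 10.
          10 is a leaf — visit 10.
      Visit 29.
      At 29: no right child.
Visit 39.
At 39: go right to 2.
  At 2: go left to 5.
    5 is a leaf — visit 5.
  Visit 2.
  At 2: go right to 11.
    At 11: no left child.
    Visit 11.
    At 11: go right to 4.
      At 4: no left child.
      Visit 4.
      At 4: go right to 8.
        At 8: go left to 24.
          24 is a leaf — visit 24.
        Visit 8.
        At 8: no right child.
Full in-order sequence: 7, 25, 36, 27, 13, 30, 10, 29, 39, 5, 2, 11, 4, 24, 8.

4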